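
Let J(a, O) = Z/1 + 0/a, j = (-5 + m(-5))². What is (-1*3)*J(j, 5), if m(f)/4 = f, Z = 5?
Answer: -15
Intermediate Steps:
m(f) = 4*f
j = 625 (j = (-5 + 4*(-5))² = (-5 - 20)² = (-25)² = 625)
J(a, O) = 5 (J(a, O) = 5/1 + 0/a = 5*1 + 0 = 5 + 0 = 5)
(-1*3)*J(j, 5) = -1*3*5 = -3*5 = -15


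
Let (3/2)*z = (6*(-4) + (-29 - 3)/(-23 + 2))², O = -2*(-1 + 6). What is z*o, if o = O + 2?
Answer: -3564544/1323 ≈ -2694.3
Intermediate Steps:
O = -10 (O = -2*5 = -10)
o = -8 (o = -10 + 2 = -8)
z = 445568/1323 (z = 2*(6*(-4) + (-29 - 3)/(-23 + 2))²/3 = 2*(-24 - 32/(-21))²/3 = 2*(-24 - 32*(-1/21))²/3 = 2*(-24 + 32/21)²/3 = 2*(-472/21)²/3 = (⅔)*(222784/441) = 445568/1323 ≈ 336.79)
z*o = (445568/1323)*(-8) = -3564544/1323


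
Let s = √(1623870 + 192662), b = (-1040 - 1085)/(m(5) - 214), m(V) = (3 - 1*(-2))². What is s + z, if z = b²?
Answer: 4515625/35721 + 2*√454133 ≈ 1474.2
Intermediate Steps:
m(V) = 25 (m(V) = (3 + 2)² = 5² = 25)
b = 2125/189 (b = (-1040 - 1085)/(25 - 214) = -2125/(-189) = -2125*(-1/189) = 2125/189 ≈ 11.243)
s = 2*√454133 (s = √1816532 = 2*√454133 ≈ 1347.8)
z = 4515625/35721 (z = (2125/189)² = 4515625/35721 ≈ 126.41)
s + z = 2*√454133 + 4515625/35721 = 4515625/35721 + 2*√454133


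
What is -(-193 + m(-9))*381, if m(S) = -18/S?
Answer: 72771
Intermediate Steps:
-(-193 + m(-9))*381 = -(-193 - 18/(-9))*381 = -(-193 - 18*(-⅑))*381 = -(-193 + 2)*381 = -(-191)*381 = -1*(-72771) = 72771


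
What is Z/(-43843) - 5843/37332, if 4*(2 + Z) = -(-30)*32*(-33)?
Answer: 2327615/96279228 ≈ 0.024176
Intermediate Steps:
Z = -7922 (Z = -2 + (-(-30)*32*(-33))/4 = -2 + (-30*(-32)*(-33))/4 = -2 + (960*(-33))/4 = -2 + (¼)*(-31680) = -2 - 7920 = -7922)
Z/(-43843) - 5843/37332 = -7922/(-43843) - 5843/37332 = -7922*(-1/43843) - 5843*1/37332 = 466/2579 - 5843/37332 = 2327615/96279228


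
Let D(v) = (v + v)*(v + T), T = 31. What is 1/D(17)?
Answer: 1/1632 ≈ 0.00061275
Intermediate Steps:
D(v) = 2*v*(31 + v) (D(v) = (v + v)*(v + 31) = (2*v)*(31 + v) = 2*v*(31 + v))
1/D(17) = 1/(2*17*(31 + 17)) = 1/(2*17*48) = 1/1632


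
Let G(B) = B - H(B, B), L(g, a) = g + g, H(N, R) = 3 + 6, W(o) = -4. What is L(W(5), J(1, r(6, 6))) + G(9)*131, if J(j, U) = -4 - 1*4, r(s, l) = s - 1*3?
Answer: -8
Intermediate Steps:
r(s, l) = -3 + s (r(s, l) = s - 3 = -3 + s)
J(j, U) = -8 (J(j, U) = -4 - 4 = -8)
H(N, R) = 9
L(g, a) = 2*g
G(B) = -9 + B (G(B) = B - 1*9 = B - 9 = -9 + B)
L(W(5), J(1, r(6, 6))) + G(9)*131 = 2*(-4) + (-9 + 9)*131 = -8 + 0*131 = -8 + 0 = -8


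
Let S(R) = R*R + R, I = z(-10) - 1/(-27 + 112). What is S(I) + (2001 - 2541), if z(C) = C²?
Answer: 69053916/7225 ≈ 9557.6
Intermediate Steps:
I = 8499/85 (I = (-10)² - 1/(-27 + 112) = 100 - 1/85 = 8499/85 ≈ 99.988)
S(R) = R + R² (S(R) = R² + R = R + R²)
S(I) + (2001 - 2541) = 8499*(1 + 8499/85)/85 + (2001 - 2541) = (8499/85)*(8584/85) - 540 = 72955416/7225 - 540 = 69053916/7225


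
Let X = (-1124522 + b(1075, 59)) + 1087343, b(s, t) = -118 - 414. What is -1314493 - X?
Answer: -1276782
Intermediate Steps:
b(s, t) = -532
X = -37711 (X = (-1124522 - 532) + 1087343 = -1125054 + 1087343 = -37711)
-1314493 - X = -1314493 - 1*(-37711) = -1314493 + 37711 = -1276782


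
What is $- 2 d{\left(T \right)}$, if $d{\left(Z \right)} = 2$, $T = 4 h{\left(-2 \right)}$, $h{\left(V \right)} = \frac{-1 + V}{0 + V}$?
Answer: $-4$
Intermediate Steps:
$h{\left(V \right)} = \frac{-1 + V}{V}$
$T = 6$ ($T = 4 \frac{-1 - 2}{-2} = 4 \left(\left(- \frac{1}{2}\right) \left(-3\right)\right) = 4 \cdot \frac{3}{2} = 6$)
$- 2 d{\left(T \right)} = \left(-2\right) 2 = -4$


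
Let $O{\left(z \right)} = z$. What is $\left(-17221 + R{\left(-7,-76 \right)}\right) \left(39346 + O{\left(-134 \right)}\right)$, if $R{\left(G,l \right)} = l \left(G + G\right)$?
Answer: $-633548284$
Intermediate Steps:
$R{\left(G,l \right)} = 2 G l$ ($R{\left(G,l \right)} = l 2 G = 2 G l$)
$\left(-17221 + R{\left(-7,-76 \right)}\right) \left(39346 + O{\left(-134 \right)}\right) = \left(-17221 + 2 \left(-7\right) \left(-76\right)\right) \left(39346 - 134\right) = \left(-17221 + 1064\right) 39212 = \left(-16157\right) 39212 = -633548284$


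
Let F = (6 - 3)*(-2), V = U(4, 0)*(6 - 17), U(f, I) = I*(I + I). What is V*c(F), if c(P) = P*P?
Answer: 0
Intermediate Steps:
U(f, I) = 2*I² (U(f, I) = I*(2*I) = 2*I²)
V = 0 (V = (2*0²)*(6 - 17) = (2*0)*(-11) = 0*(-11) = 0)
F = -6 (F = 3*(-2) = -6)
c(P) = P²
V*c(F) = 0*(-6)² = 0*36 = 0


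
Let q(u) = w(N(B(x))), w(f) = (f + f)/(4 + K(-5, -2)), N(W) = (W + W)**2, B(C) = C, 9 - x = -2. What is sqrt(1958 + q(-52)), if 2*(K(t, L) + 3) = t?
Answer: sqrt(11814)/3 ≈ 36.231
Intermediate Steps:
x = 11 (x = 9 - 1*(-2) = 9 + 2 = 11)
K(t, L) = -3 + t/2
N(W) = 4*W**2 (N(W) = (2*W)**2 = 4*W**2)
w(f) = -4*f/3 (w(f) = (f + f)/(4 + (-3 + (1/2)*(-5))) = (2*f)/(4 + (-3 - 5/2)) = (2*f)/(4 - 11/2) = (2*f)/(-3/2) = (2*f)*(-2/3) = -4*f/3)
q(u) = -1936/3 (q(u) = -16*11**2/3 = -16*121/3 = -4/3*484 = -1936/3)
sqrt(1958 + q(-52)) = sqrt(1958 - 1936/3) = sqrt(3938/3) = sqrt(11814)/3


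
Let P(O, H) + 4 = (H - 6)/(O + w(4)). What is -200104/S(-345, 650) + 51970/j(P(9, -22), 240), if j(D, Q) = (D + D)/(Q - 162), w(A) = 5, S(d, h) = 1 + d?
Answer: -14500602/43 ≈ -3.3722e+5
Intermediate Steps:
P(O, H) = -4 + (-6 + H)/(5 + O) (P(O, H) = -4 + (H - 6)/(O + 5) = -4 + (-6 + H)/(5 + O))
j(D, Q) = 2*D/(-162 + Q) (j(D, Q) = (2*D)/(-162 + Q) = 2*D/(-162 + Q))
-200104/S(-345, 650) + 51970/j(P(9, -22), 240) = -200104/(1 - 345) + 51970/((2*((-26 - 22 - 4*9)/(5 + 9))/(-162 + 240))) = -200104/(-344) + 51970/((2*((-26 - 22 - 36)/14)/78)) = -200104*(-1/344) + 51970/((2*((1/14)*(-84))*(1/78))) = 25013/43 + 51970/((2*(-6)*(1/78))) = 25013/43 + 51970/(-2/13) = 25013/43 + 51970*(-13/2) = 25013/43 - 337805 = -14500602/43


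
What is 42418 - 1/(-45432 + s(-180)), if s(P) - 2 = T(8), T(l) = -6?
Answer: 1927304249/45436 ≈ 42418.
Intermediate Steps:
s(P) = -4 (s(P) = 2 - 6 = -4)
42418 - 1/(-45432 + s(-180)) = 42418 - 1/(-45432 - 4) = 42418 - 1/(-45436) = 42418 - 1*(-1/45436) = 42418 + 1/45436 = 1927304249/45436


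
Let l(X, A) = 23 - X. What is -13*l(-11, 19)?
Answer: -442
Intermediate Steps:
-13*l(-11, 19) = -13*(23 - 1*(-11)) = -13*(23 + 11) = -13*34 = -442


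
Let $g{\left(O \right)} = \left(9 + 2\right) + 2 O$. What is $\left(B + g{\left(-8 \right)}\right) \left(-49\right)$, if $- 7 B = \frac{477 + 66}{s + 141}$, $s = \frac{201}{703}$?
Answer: $\frac{9002161}{33108} \approx 271.9$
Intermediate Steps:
$s = \frac{201}{703}$ ($s = 201 \cdot \frac{1}{703} = \frac{201}{703} \approx 0.28592$)
$g{\left(O \right)} = 11 + 2 O$
$B = - \frac{127243}{231756}$ ($B = - \frac{\left(477 + 66\right) \frac{1}{\frac{201}{703} + 141}}{7} = - \frac{543 \frac{1}{\frac{99324}{703}}}{7} = - \frac{543 \cdot \frac{703}{99324}}{7} = \left(- \frac{1}{7}\right) \frac{127243}{33108} = - \frac{127243}{231756} \approx -0.54904$)
$\left(B + g{\left(-8 \right)}\right) \left(-49\right) = \left(- \frac{127243}{231756} + \left(11 + 2 \left(-8\right)\right)\right) \left(-49\right) = \left(- \frac{127243}{231756} + \left(11 - 16\right)\right) \left(-49\right) = \left(- \frac{127243}{231756} - 5\right) \left(-49\right) = \left(- \frac{1286023}{231756}\right) \left(-49\right) = \frac{9002161}{33108}$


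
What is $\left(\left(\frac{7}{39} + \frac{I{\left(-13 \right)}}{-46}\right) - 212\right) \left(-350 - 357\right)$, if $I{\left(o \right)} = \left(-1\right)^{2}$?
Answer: $\frac{268691815}{1794} \approx 1.4977 \cdot 10^{5}$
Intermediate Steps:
$I{\left(o \right)} = 1$
$\left(\left(\frac{7}{39} + \frac{I{\left(-13 \right)}}{-46}\right) - 212\right) \left(-350 - 357\right) = \left(\left(\frac{7}{39} + 1 \frac{1}{-46}\right) - 212\right) \left(-350 - 357\right) = \left(\left(7 \cdot \frac{1}{39} + 1 \left(- \frac{1}{46}\right)\right) - 212\right) \left(-707\right) = \left(\left(\frac{7}{39} - \frac{1}{46}\right) - 212\right) \left(-707\right) = \left(\frac{283}{1794} - 212\right) \left(-707\right) = \left(- \frac{380045}{1794}\right) \left(-707\right) = \frac{268691815}{1794}$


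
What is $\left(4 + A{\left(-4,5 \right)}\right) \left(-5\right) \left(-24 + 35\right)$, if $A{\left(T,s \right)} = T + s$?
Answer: $-275$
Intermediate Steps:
$\left(4 + A{\left(-4,5 \right)}\right) \left(-5\right) \left(-24 + 35\right) = \left(4 + \left(-4 + 5\right)\right) \left(-5\right) \left(-24 + 35\right) = \left(4 + 1\right) \left(-5\right) 11 = 5 \left(-5\right) 11 = \left(-25\right) 11 = -275$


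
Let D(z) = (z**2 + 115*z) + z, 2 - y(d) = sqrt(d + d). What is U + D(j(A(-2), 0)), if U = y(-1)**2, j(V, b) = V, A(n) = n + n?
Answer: -448 + (2 - I*sqrt(2))**2 ≈ -446.0 - 5.6569*I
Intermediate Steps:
A(n) = 2*n
y(d) = 2 - sqrt(2)*sqrt(d) (y(d) = 2 - sqrt(d + d) = 2 - sqrt(2*d) = 2 - sqrt(2)*sqrt(d))
U = (2 - I*sqrt(2))**2 (U = (2 - sqrt(2)*sqrt(-1))**2 = (2 - sqrt(2)*I)**2 = (2 - I*sqrt(2))**2 ≈ 2.0 - 5.6569*I)
D(z) = z**2 + 116*z
U + D(j(A(-2), 0)) = (2 - I*sqrt(2))**2 + (2*(-2))*(116 + 2*(-2)) = (2 - I*sqrt(2))**2 - 4*(116 - 4) = (2 - I*sqrt(2))**2 - 4*112 = (2 - I*sqrt(2))**2 - 448 = -448 + (2 - I*sqrt(2))**2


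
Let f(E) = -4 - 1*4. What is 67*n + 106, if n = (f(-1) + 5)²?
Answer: 709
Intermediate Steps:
f(E) = -8 (f(E) = -4 - 4 = -8)
n = 9 (n = (-8 + 5)² = (-3)² = 9)
67*n + 106 = 67*9 + 106 = 603 + 106 = 709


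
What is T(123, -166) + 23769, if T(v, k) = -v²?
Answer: 8640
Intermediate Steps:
T(123, -166) + 23769 = -1*123² + 23769 = -1*15129 + 23769 = -15129 + 23769 = 8640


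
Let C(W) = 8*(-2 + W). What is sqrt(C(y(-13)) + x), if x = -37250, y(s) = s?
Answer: I*sqrt(37370) ≈ 193.31*I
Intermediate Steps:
C(W) = -16 + 8*W
sqrt(C(y(-13)) + x) = sqrt((-16 + 8*(-13)) - 37250) = sqrt((-16 - 104) - 37250) = sqrt(-120 - 37250) = sqrt(-37370) = I*sqrt(37370)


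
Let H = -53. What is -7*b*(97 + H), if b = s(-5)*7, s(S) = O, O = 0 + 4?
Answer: -8624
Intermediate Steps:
O = 4
s(S) = 4
b = 28 (b = 4*7 = 28)
-7*b*(97 + H) = -196*(97 - 53) = -196*44 = -7*1232 = -8624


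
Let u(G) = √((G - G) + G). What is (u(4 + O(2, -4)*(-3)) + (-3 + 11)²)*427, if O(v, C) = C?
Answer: 29036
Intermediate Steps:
u(G) = √G (u(G) = √(0 + G) = √G)
(u(4 + O(2, -4)*(-3)) + (-3 + 11)²)*427 = (√(4 - 4*(-3)) + (-3 + 11)²)*427 = (√(4 + 12) + 8²)*427 = (√16 + 64)*427 = (4 + 64)*427 = 68*427 = 29036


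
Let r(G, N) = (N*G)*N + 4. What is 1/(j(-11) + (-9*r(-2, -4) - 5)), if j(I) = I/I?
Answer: 1/248 ≈ 0.0040323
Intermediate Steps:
j(I) = 1
r(G, N) = 4 + G*N² (r(G, N) = (G*N)*N + 4 = G*N² + 4 = 4 + G*N²)
1/(j(-11) + (-9*r(-2, -4) - 5)) = 1/(1 + (-9*(4 - 2*(-4)²) - 5)) = 1/(1 + (-9*(4 - 2*16) - 5)) = 1/(1 + (-9*(4 - 32) - 5)) = 1/(1 + (-9*(-28) - 5)) = 1/(1 + (252 - 5)) = 1/(1 + 247) = 1/248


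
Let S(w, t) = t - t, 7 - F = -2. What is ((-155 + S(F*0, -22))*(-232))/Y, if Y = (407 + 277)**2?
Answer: 4495/58482 ≈ 0.076861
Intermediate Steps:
F = 9 (F = 7 - 1*(-2) = 7 + 2 = 9)
S(w, t) = 0
Y = 467856 (Y = 684**2 = 467856)
((-155 + S(F*0, -22))*(-232))/Y = ((-155 + 0)*(-232))/467856 = -155*(-232)*(1/467856) = 35960*(1/467856) = 4495/58482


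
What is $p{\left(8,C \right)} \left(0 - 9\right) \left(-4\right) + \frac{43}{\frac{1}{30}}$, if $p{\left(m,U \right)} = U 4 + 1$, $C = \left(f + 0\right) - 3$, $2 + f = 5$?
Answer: $1326$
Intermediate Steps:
$f = 3$ ($f = -2 + 5 = 3$)
$C = 0$ ($C = \left(3 + 0\right) - 3 = 3 - 3 = 0$)
$p{\left(m,U \right)} = 1 + 4 U$ ($p{\left(m,U \right)} = 4 U + 1 = 1 + 4 U$)
$p{\left(8,C \right)} \left(0 - 9\right) \left(-4\right) + \frac{43}{\frac{1}{30}} = \left(1 + 4 \cdot 0\right) \left(0 - 9\right) \left(-4\right) + \frac{43}{\frac{1}{30}} = \left(1 + 0\right) \left(0 - 9\right) \left(-4\right) + 43 \frac{1}{\frac{1}{30}} = 1 \left(0 - 9\right) \left(-4\right) + 43 \cdot 30 = 1 \left(\left(-9\right) \left(-4\right)\right) + 1290 = 1 \cdot 36 + 1290 = 36 + 1290 = 1326$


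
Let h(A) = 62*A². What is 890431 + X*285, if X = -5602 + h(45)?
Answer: 35075611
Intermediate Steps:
X = 119948 (X = -5602 + 62*45² = -5602 + 62*2025 = -5602 + 125550 = 119948)
890431 + X*285 = 890431 + 119948*285 = 890431 + 34185180 = 35075611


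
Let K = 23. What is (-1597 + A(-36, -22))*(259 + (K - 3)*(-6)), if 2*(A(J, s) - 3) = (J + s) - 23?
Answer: -454391/2 ≈ -2.2720e+5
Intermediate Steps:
A(J, s) = -17/2 + J/2 + s/2 (A(J, s) = 3 + ((J + s) - 23)/2 = 3 + (-23 + J + s)/2 = 3 + (-23/2 + J/2 + s/2) = -17/2 + J/2 + s/2)
(-1597 + A(-36, -22))*(259 + (K - 3)*(-6)) = (-1597 + (-17/2 + (1/2)*(-36) + (1/2)*(-22)))*(259 + (23 - 3)*(-6)) = (-1597 + (-17/2 - 18 - 11))*(259 + 20*(-6)) = (-1597 - 75/2)*(259 - 120) = -3269/2*139 = -454391/2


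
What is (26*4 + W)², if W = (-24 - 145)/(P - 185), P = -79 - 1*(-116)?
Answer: 242144721/21904 ≈ 11055.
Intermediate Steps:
P = 37 (P = -79 + 116 = 37)
W = 169/148 (W = (-24 - 145)/(37 - 185) = -169/(-148) = -169*(-1/148) = 169/148 ≈ 1.1419)
(26*4 + W)² = (26*4 + 169/148)² = (104 + 169/148)² = (15561/148)² = 242144721/21904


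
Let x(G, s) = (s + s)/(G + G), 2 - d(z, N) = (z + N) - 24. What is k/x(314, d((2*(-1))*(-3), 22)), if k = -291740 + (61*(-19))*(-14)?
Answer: 43255698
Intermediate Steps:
d(z, N) = 26 - N - z (d(z, N) = 2 - ((z + N) - 24) = 2 - ((N + z) - 24) = 2 - (-24 + N + z) = 2 + (24 - N - z) = 26 - N - z)
x(G, s) = s/G (x(G, s) = (2*s)/((2*G)) = (2*s)*(1/(2*G)) = s/G)
k = -275514 (k = -291740 - 1159*(-14) = -291740 + 16226 = -275514)
k/x(314, d((2*(-1))*(-3), 22)) = -275514*314/(26 - 1*22 - 2*(-1)*(-3)) = -275514*314/(26 - 22 - (-2)*(-3)) = -275514*314/(26 - 22 - 1*6) = -275514*314/(26 - 22 - 6) = -275514/((-2*1/314)) = -275514/(-1/157) = -275514*(-157) = 43255698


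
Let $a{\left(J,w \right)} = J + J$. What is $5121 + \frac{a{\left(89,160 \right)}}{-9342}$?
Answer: $\frac{23920102}{4671} \approx 5121.0$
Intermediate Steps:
$a{\left(J,w \right)} = 2 J$
$5121 + \frac{a{\left(89,160 \right)}}{-9342} = 5121 + \frac{2 \cdot 89}{-9342} = 5121 + 178 \left(- \frac{1}{9342}\right) = 5121 - \frac{89}{4671} = \frac{23920102}{4671}$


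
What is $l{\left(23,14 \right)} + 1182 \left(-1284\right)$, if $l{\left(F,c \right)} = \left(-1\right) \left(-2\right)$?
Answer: $-1517686$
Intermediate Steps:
$l{\left(F,c \right)} = 2$
$l{\left(23,14 \right)} + 1182 \left(-1284\right) = 2 + 1182 \left(-1284\right) = 2 - 1517688 = -1517686$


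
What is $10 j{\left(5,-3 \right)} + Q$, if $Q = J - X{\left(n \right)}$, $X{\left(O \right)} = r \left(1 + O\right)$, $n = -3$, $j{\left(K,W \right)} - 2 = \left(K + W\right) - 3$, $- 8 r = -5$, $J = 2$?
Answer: $\frac{53}{4} \approx 13.25$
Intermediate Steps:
$r = \frac{5}{8}$ ($r = \left(- \frac{1}{8}\right) \left(-5\right) = \frac{5}{8} \approx 0.625$)
$j{\left(K,W \right)} = -1 + K + W$ ($j{\left(K,W \right)} = 2 - \left(3 - K - W\right) = 2 + \left(-3 + K + W\right) = -1 + K + W$)
$X{\left(O \right)} = \frac{5}{8} + \frac{5 O}{8}$ ($X{\left(O \right)} = \frac{5 \left(1 + O\right)}{8} = \frac{5}{8} + \frac{5 O}{8}$)
$Q = \frac{13}{4}$ ($Q = 2 - \left(\frac{5}{8} + \frac{5}{8} \left(-3\right)\right) = 2 - \left(\frac{5}{8} - \frac{15}{8}\right) = 2 - - \frac{5}{4} = 2 + \frac{5}{4} = \frac{13}{4} \approx 3.25$)
$10 j{\left(5,-3 \right)} + Q = 10 \left(-1 + 5 - 3\right) + \frac{13}{4} = 10 \cdot 1 + \frac{13}{4} = 10 + \frac{13}{4} = \frac{53}{4}$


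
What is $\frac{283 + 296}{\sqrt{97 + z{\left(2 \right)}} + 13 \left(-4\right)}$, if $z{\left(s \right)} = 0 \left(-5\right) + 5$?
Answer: $- \frac{15054}{1301} - \frac{579 \sqrt{102}}{2602} \approx -13.818$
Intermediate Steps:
$z{\left(s \right)} = 5$ ($z{\left(s \right)} = 0 + 5 = 5$)
$\frac{283 + 296}{\sqrt{97 + z{\left(2 \right)}} + 13 \left(-4\right)} = \frac{283 + 296}{\sqrt{97 + 5} + 13 \left(-4\right)} = \frac{579}{\sqrt{102} - 52} = \frac{579}{-52 + \sqrt{102}}$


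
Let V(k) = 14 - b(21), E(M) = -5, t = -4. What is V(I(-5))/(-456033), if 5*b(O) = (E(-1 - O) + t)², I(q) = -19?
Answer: 11/2280165 ≈ 4.8242e-6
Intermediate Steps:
b(O) = 81/5 (b(O) = (-5 - 4)²/5 = (⅕)*(-9)² = (⅕)*81 = 81/5)
V(k) = -11/5 (V(k) = 14 - 1*81/5 = 14 - 81/5 = -11/5)
V(I(-5))/(-456033) = -11/5/(-456033) = -11/5*(-1/456033) = 11/2280165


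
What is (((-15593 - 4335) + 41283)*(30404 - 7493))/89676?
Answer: 163088135/29892 ≈ 5455.9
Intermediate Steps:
(((-15593 - 4335) + 41283)*(30404 - 7493))/89676 = ((-19928 + 41283)*22911)*(1/89676) = (21355*22911)*(1/89676) = 489264405*(1/89676) = 163088135/29892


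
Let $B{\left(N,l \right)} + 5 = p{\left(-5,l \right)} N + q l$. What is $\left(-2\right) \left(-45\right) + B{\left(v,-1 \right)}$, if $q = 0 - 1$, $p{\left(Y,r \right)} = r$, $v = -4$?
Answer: $90$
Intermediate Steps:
$q = -1$ ($q = 0 - 1 = -1$)
$B{\left(N,l \right)} = -5 - l + N l$ ($B{\left(N,l \right)} = -5 + \left(l N - l\right) = -5 + \left(N l - l\right) = -5 + \left(- l + N l\right) = -5 - l + N l$)
$\left(-2\right) \left(-45\right) + B{\left(v,-1 \right)} = \left(-2\right) \left(-45\right) - 0 = 90 + \left(-5 + 1 + 4\right) = 90 + 0 = 90$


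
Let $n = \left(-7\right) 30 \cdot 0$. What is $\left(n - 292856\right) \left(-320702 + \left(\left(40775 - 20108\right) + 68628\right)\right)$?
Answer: $67768928392$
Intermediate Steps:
$n = 0$ ($n = \left(-210\right) 0 = 0$)
$\left(n - 292856\right) \left(-320702 + \left(\left(40775 - 20108\right) + 68628\right)\right) = \left(0 - 292856\right) \left(-320702 + \left(\left(40775 - 20108\right) + 68628\right)\right) = - 292856 \left(-320702 + \left(20667 + 68628\right)\right) = - 292856 \left(-320702 + 89295\right) = \left(-292856\right) \left(-231407\right) = 67768928392$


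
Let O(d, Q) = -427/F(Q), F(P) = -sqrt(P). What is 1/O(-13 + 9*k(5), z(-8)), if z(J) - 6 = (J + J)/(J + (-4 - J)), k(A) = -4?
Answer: sqrt(10)/427 ≈ 0.0074058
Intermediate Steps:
z(J) = 6 - J/2 (z(J) = 6 + (J + J)/(J + (-4 - J)) = 6 + (2*J)/(-4) = 6 + (2*J)*(-1/4) = 6 - J/2)
O(d, Q) = 427/sqrt(Q) (O(d, Q) = -427*(-1/sqrt(Q)) = -(-427)/sqrt(Q) = 427/sqrt(Q))
1/O(-13 + 9*k(5), z(-8)) = 1/(427/sqrt(6 - 1/2*(-8))) = 1/(427/sqrt(6 + 4)) = 1/(427/sqrt(10)) = 1/(427*(sqrt(10)/10)) = 1/(427*sqrt(10)/10) = sqrt(10)/427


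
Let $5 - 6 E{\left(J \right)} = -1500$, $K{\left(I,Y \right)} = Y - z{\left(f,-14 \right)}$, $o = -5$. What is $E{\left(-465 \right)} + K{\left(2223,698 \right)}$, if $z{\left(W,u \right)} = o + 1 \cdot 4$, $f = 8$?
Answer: $\frac{5699}{6} \approx 949.83$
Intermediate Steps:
$z{\left(W,u \right)} = -1$ ($z{\left(W,u \right)} = -5 + 1 \cdot 4 = -5 + 4 = -1$)
$K{\left(I,Y \right)} = 1 + Y$ ($K{\left(I,Y \right)} = Y - -1 = Y + 1 = 1 + Y$)
$E{\left(J \right)} = \frac{1505}{6}$ ($E{\left(J \right)} = \frac{5}{6} - -250 = \frac{5}{6} + 250 = \frac{1505}{6}$)
$E{\left(-465 \right)} + K{\left(2223,698 \right)} = \frac{1505}{6} + \left(1 + 698\right) = \frac{1505}{6} + 699 = \frac{5699}{6}$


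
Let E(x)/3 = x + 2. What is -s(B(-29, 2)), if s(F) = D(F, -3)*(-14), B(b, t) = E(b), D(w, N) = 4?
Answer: 56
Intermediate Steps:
E(x) = 6 + 3*x (E(x) = 3*(x + 2) = 3*(2 + x) = 6 + 3*x)
B(b, t) = 6 + 3*b
s(F) = -56 (s(F) = 4*(-14) = -56)
-s(B(-29, 2)) = -1*(-56) = 56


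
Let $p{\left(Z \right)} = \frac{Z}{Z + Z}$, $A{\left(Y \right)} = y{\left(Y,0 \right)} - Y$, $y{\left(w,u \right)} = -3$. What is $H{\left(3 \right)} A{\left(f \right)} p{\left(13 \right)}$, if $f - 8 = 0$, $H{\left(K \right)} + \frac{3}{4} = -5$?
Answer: $\frac{253}{8} \approx 31.625$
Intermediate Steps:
$H{\left(K \right)} = - \frac{23}{4}$ ($H{\left(K \right)} = - \frac{3}{4} - 5 = - \frac{23}{4}$)
$f = 8$ ($f = 8 + 0 = 8$)
$A{\left(Y \right)} = -3 - Y$
$p{\left(Z \right)} = \frac{1}{2}$ ($p{\left(Z \right)} = \frac{Z}{2 Z} = Z \frac{1}{2 Z} = \frac{1}{2}$)
$H{\left(3 \right)} A{\left(f \right)} p{\left(13 \right)} = - \frac{23 \left(-3 - 8\right)}{4} \cdot \frac{1}{2} = \left(- \frac{23}{4}\right) \left(-11\right) \frac{1}{2} = \frac{253}{4} \cdot \frac{1}{2} = \frac{253}{8}$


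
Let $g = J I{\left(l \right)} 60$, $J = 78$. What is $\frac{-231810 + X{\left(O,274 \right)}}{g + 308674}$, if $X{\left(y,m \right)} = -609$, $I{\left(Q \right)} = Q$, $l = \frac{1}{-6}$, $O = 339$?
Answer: $- \frac{232419}{307894} \approx -0.75487$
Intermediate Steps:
$l = - \frac{1}{6} \approx -0.16667$
$g = -780$ ($g = 78 \left(- \frac{1}{6}\right) 60 = \left(-13\right) 60 = -780$)
$\frac{-231810 + X{\left(O,274 \right)}}{g + 308674} = \frac{-231810 - 609}{-780 + 308674} = - \frac{232419}{307894}$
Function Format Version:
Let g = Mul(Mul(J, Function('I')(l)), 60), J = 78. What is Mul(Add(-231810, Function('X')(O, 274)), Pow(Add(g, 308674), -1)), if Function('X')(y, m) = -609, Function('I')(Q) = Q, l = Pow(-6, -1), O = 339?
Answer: Rational(-232419, 307894) ≈ -0.75487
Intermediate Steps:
l = Rational(-1, 6) ≈ -0.16667
g = -780 (g = Mul(Mul(78, Rational(-1, 6)), 60) = Mul(-13, 60) = -780)
Mul(Add(-231810, Function('X')(O, 274)), Pow(Add(g, 308674), -1)) = Mul(Add(-231810, -609), Pow(Add(-780, 308674), -1)) = Mul(-232419, Pow(307894, -1)) = Mul(-232419, Rational(1, 307894)) = Rational(-232419, 307894)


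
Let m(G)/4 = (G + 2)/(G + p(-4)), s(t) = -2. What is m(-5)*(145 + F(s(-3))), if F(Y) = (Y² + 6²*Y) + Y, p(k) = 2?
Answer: 300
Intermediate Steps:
F(Y) = Y² + 37*Y (F(Y) = (Y² + 36*Y) + Y = Y² + 37*Y)
m(G) = 4 (m(G) = 4*((G + 2)/(G + 2)) = 4*((2 + G)/(2 + G)) = 4*1 = 4)
m(-5)*(145 + F(s(-3))) = 4*(145 - 2*(37 - 2)) = 4*(145 - 2*35) = 4*(145 - 70) = 4*75 = 300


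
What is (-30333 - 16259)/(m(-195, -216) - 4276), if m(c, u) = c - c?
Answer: 11648/1069 ≈ 10.896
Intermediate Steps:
m(c, u) = 0
(-30333 - 16259)/(m(-195, -216) - 4276) = (-30333 - 16259)/(0 - 4276) = -46592/(-4276) = -46592*(-1/4276) = 11648/1069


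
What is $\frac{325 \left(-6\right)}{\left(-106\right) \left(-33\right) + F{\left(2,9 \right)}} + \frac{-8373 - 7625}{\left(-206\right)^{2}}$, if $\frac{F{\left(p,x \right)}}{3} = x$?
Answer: $- \frac{927621}{997246} \approx -0.93018$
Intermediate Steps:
$F{\left(p,x \right)} = 3 x$
$\frac{325 \left(-6\right)}{\left(-106\right) \left(-33\right) + F{\left(2,9 \right)}} + \frac{-8373 - 7625}{\left(-206\right)^{2}} = \frac{325 \left(-6\right)}{\left(-106\right) \left(-33\right) + 3 \cdot 9} + \frac{-8373 - 7625}{\left(-206\right)^{2}} = - \frac{1950}{3498 + 27} + \frac{-8373 - 7625}{42436} = - \frac{1950}{3525} - \frac{7999}{21218} = \left(-1950\right) \frac{1}{3525} - \frac{7999}{21218} = - \frac{26}{47} - \frac{7999}{21218} = - \frac{927621}{997246}$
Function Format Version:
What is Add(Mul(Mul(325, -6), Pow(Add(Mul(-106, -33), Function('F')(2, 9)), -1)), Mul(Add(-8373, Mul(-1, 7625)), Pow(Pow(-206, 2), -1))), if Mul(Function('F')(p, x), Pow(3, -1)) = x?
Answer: Rational(-927621, 997246) ≈ -0.93018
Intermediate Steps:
Function('F')(p, x) = Mul(3, x)
Add(Mul(Mul(325, -6), Pow(Add(Mul(-106, -33), Function('F')(2, 9)), -1)), Mul(Add(-8373, Mul(-1, 7625)), Pow(Pow(-206, 2), -1))) = Add(Mul(Mul(325, -6), Pow(Add(Mul(-106, -33), Mul(3, 9)), -1)), Mul(Add(-8373, Mul(-1, 7625)), Pow(Pow(-206, 2), -1))) = Add(Mul(-1950, Pow(Add(3498, 27), -1)), Mul(Add(-8373, -7625), Pow(42436, -1))) = Add(Mul(-1950, Pow(3525, -1)), Mul(-15998, Rational(1, 42436))) = Add(Mul(-1950, Rational(1, 3525)), Rational(-7999, 21218)) = Add(Rational(-26, 47), Rational(-7999, 21218)) = Rational(-927621, 997246)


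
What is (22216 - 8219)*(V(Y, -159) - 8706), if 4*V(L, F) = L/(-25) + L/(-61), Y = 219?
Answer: -371798349849/3050 ≈ -1.2190e+8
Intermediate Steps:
V(L, F) = -43*L/3050 (V(L, F) = (L/(-25) + L/(-61))/4 = (L*(-1/25) + L*(-1/61))/4 = (-L/25 - L/61)/4 = (-86*L/1525)/4 = -43*L/3050)
(22216 - 8219)*(V(Y, -159) - 8706) = (22216 - 8219)*(-43/3050*219 - 8706) = 13997*(-9417/3050 - 8706) = 13997*(-26562717/3050) = -371798349849/3050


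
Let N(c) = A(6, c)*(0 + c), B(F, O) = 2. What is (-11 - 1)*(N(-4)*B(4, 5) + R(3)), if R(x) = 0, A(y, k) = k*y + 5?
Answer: -1824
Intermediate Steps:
A(y, k) = 5 + k*y
N(c) = c*(5 + 6*c) (N(c) = (5 + c*6)*(0 + c) = (5 + 6*c)*c = c*(5 + 6*c))
(-11 - 1)*(N(-4)*B(4, 5) + R(3)) = (-11 - 1)*(-4*(5 + 6*(-4))*2 + 0) = -12*(-4*(5 - 24)*2 + 0) = -12*(-4*(-19)*2 + 0) = -12*(76*2 + 0) = -12*(152 + 0) = -12*152 = -1824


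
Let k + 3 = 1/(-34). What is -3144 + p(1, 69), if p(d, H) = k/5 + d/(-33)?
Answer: -17641409/5610 ≈ -3144.6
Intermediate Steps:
k = -103/34 (k = -3 + 1/(-34) = -3 - 1/34 = -103/34 ≈ -3.0294)
p(d, H) = -103/170 - d/33 (p(d, H) = -103/34/5 + d/(-33) = -103/34*1/5 + d*(-1/33) = -103/170 - d/33)
-3144 + p(1, 69) = -3144 + (-103/170 - 1/33*1) = -3144 + (-103/170 - 1/33) = -3144 - 3569/5610 = -17641409/5610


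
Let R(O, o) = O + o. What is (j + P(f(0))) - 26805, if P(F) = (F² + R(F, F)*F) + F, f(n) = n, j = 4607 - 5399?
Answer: -27597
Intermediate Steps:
j = -792
P(F) = F + 3*F² (P(F) = (F² + (F + F)*F) + F = (F² + (2*F)*F) + F = (F² + 2*F²) + F = 3*F² + F = F + 3*F²)
(j + P(f(0))) - 26805 = (-792 + 0*(1 + 3*0)) - 26805 = (-792 + 0*(1 + 0)) - 26805 = (-792 + 0*1) - 26805 = (-792 + 0) - 26805 = -792 - 26805 = -27597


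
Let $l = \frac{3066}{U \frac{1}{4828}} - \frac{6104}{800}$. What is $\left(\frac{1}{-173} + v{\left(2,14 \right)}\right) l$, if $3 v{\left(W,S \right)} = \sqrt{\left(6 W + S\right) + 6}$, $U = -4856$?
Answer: $\frac{185496241}{10501100} - \frac{185496241 \sqrt{2}}{45525} \approx -5744.7$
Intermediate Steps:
$v{\left(W,S \right)} = \frac{\sqrt{6 + S + 6 W}}{3}$ ($v{\left(W,S \right)} = \frac{\sqrt{\left(6 W + S\right) + 6}}{3} = \frac{\sqrt{\left(S + 6 W\right) + 6}}{3} = \frac{\sqrt{6 + S + 6 W}}{3}$)
$l = - \frac{185496241}{60700}$ ($l = \frac{3066}{\left(-4856\right) \frac{1}{4828}} - \frac{6104}{800} = \frac{3066}{\left(-4856\right) \frac{1}{4828}} - \frac{763}{100} = \frac{3066}{- \frac{1214}{1207}} - \frac{763}{100} = 3066 \left(- \frac{1207}{1214}\right) - \frac{763}{100} = - \frac{1850331}{607} - \frac{763}{100} = - \frac{185496241}{60700} \approx -3056.0$)
$\left(\frac{1}{-173} + v{\left(2,14 \right)}\right) l = \left(\frac{1}{-173} + \frac{\sqrt{6 + 14 + 6 \cdot 2}}{3}\right) \left(- \frac{185496241}{60700}\right) = \left(- \frac{1}{173} + \frac{\sqrt{6 + 14 + 12}}{3}\right) \left(- \frac{185496241}{60700}\right) = \left(- \frac{1}{173} + \frac{\sqrt{32}}{3}\right) \left(- \frac{185496241}{60700}\right) = \left(- \frac{1}{173} + \frac{4 \sqrt{2}}{3}\right) \left(- \frac{185496241}{60700}\right) = \frac{185496241}{10501100} - \frac{185496241 \sqrt{2}}{45525}$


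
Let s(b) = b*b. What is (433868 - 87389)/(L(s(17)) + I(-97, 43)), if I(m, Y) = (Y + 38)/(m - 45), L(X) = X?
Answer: 7028574/5851 ≈ 1201.3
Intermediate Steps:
s(b) = b²
I(m, Y) = (38 + Y)/(-45 + m)
(433868 - 87389)/(L(s(17)) + I(-97, 43)) = (433868 - 87389)/(17² + (38 + 43)/(-45 - 97)) = 346479/(289 + 81/(-142)) = 346479/(289 - 1/142*81) = 346479/(289 - 81/142) = 346479/(40957/142) = 346479*(142/40957) = 7028574/5851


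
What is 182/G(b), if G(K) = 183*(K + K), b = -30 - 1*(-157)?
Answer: 91/23241 ≈ 0.0039155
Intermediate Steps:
b = 127 (b = -30 + 157 = 127)
G(K) = 366*K (G(K) = 183*(2*K) = 366*K)
182/G(b) = 182/((366*127)) = 182/46482 = 182*(1/46482) = 91/23241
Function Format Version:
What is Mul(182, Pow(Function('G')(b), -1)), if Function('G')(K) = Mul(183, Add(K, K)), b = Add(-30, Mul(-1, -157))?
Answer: Rational(91, 23241) ≈ 0.0039155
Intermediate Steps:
b = 127 (b = Add(-30, 157) = 127)
Function('G')(K) = Mul(366, K) (Function('G')(K) = Mul(183, Mul(2, K)) = Mul(366, K))
Mul(182, Pow(Function('G')(b), -1)) = Mul(182, Pow(Mul(366, 127), -1)) = Mul(182, Pow(46482, -1)) = Mul(182, Rational(1, 46482)) = Rational(91, 23241)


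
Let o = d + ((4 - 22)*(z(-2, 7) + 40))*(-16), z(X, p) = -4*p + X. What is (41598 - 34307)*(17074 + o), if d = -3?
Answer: 145462741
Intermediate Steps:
z(X, p) = X - 4*p
o = 2877 (o = -3 + ((4 - 22)*((-2 - 4*7) + 40))*(-16) = -3 - 18*((-2 - 28) + 40)*(-16) = -3 - 18*(-30 + 40)*(-16) = -3 - 18*10*(-16) = -3 - 180*(-16) = -3 + 2880 = 2877)
(41598 - 34307)*(17074 + o) = (41598 - 34307)*(17074 + 2877) = 7291*19951 = 145462741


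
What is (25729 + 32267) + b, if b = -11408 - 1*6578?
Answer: 40010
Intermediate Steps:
b = -17986 (b = -11408 - 6578 = -17986)
(25729 + 32267) + b = (25729 + 32267) - 17986 = 57996 - 17986 = 40010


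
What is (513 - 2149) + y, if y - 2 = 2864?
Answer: 1230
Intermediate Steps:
y = 2866 (y = 2 + 2864 = 2866)
(513 - 2149) + y = (513 - 2149) + 2866 = -1636 + 2866 = 1230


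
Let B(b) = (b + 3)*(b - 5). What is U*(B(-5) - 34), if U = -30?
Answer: 420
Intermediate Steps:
B(b) = (-5 + b)*(3 + b) (B(b) = (3 + b)*(-5 + b) = (-5 + b)*(3 + b))
U*(B(-5) - 34) = -30*((-15 + (-5)² - 2*(-5)) - 34) = -30*((-15 + 25 + 10) - 34) = -30*(20 - 34) = -30*(-14) = 420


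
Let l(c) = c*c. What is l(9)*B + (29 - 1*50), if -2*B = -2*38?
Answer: 3057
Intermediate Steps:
B = 38 (B = -(-1)*38 = -1/2*(-76) = 38)
l(c) = c**2
l(9)*B + (29 - 1*50) = 9**2*38 + (29 - 1*50) = 81*38 + (29 - 50) = 3078 - 21 = 3057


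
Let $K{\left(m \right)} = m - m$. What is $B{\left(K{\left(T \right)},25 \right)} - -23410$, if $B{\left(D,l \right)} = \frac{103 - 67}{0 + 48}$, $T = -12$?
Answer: $\frac{93643}{4} \approx 23411.0$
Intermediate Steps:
$K{\left(m \right)} = 0$
$B{\left(D,l \right)} = \frac{3}{4}$ ($B{\left(D,l \right)} = \frac{36}{48} = 36 \cdot \frac{1}{48} = \frac{3}{4}$)
$B{\left(K{\left(T \right)},25 \right)} - -23410 = \frac{3}{4} - -23410 = \frac{3}{4} + 23410 = \frac{93643}{4}$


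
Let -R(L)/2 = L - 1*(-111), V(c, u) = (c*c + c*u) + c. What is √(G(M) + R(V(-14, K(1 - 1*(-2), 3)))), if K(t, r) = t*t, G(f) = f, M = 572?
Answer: √238 ≈ 15.427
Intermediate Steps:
K(t, r) = t²
V(c, u) = c + c² + c*u (V(c, u) = (c² + c*u) + c = c + c² + c*u)
R(L) = -222 - 2*L (R(L) = -2*(L - 1*(-111)) = -2*(L + 111) = -2*(111 + L) = -222 - 2*L)
√(G(M) + R(V(-14, K(1 - 1*(-2), 3)))) = √(572 + (-222 - (-28)*(1 - 14 + (1 - 1*(-2))²))) = √(572 + (-222 - (-28)*(1 - 14 + (1 + 2)²))) = √(572 + (-222 - (-28)*(1 - 14 + 3²))) = √(572 + (-222 - (-28)*(1 - 14 + 9))) = √(572 + (-222 - (-28)*(-4))) = √(572 + (-222 - 2*56)) = √(572 + (-222 - 112)) = √(572 - 334) = √238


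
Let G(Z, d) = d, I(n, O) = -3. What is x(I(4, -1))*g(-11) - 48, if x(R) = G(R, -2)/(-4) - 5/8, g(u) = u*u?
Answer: -505/8 ≈ -63.125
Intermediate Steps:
g(u) = u**2
x(R) = -1/8 (x(R) = -2/(-4) - 5/8 = -2*(-1/4) - 5*1/8 = 1/2 - 5/8 = -1/8)
x(I(4, -1))*g(-11) - 48 = -1/8*(-11)**2 - 48 = -1/8*121 - 48 = -121/8 - 48 = -505/8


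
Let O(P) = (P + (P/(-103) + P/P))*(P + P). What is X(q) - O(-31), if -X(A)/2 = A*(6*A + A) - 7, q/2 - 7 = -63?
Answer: -18276664/103 ≈ -1.7744e+5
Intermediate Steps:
q = -112 (q = 14 + 2*(-63) = 14 - 126 = -112)
X(A) = 14 - 14*A² (X(A) = -2*(A*(6*A + A) - 7) = -2*(A*(7*A) - 7) = -2*(7*A² - 7) = -2*(-7 + 7*A²) = 14 - 14*A²)
O(P) = 2*P*(1 + 102*P/103) (O(P) = (P + (P*(-1/103) + 1))*(2*P) = (P + (-P/103 + 1))*(2*P) = (P + (1 - P/103))*(2*P) = (1 + 102*P/103)*(2*P) = 2*P*(1 + 102*P/103))
X(q) - O(-31) = (14 - 14*(-112)²) - 2*(-31)*(103 + 102*(-31))/103 = (14 - 14*12544) - 2*(-31)*(103 - 3162)/103 = (14 - 175616) - 2*(-31)*(-3059)/103 = -175602 - 1*189658/103 = -175602 - 189658/103 = -18276664/103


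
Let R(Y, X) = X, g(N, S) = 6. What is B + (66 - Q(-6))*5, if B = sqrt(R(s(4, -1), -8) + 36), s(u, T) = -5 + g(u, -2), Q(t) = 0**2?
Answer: 330 + 2*sqrt(7) ≈ 335.29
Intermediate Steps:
Q(t) = 0
s(u, T) = 1 (s(u, T) = -5 + 6 = 1)
B = 2*sqrt(7) (B = sqrt(-8 + 36) = sqrt(28) = 2*sqrt(7) ≈ 5.2915)
B + (66 - Q(-6))*5 = 2*sqrt(7) + (66 - 1*0)*5 = 2*sqrt(7) + (66 + 0)*5 = 2*sqrt(7) + 66*5 = 2*sqrt(7) + 330 = 330 + 2*sqrt(7)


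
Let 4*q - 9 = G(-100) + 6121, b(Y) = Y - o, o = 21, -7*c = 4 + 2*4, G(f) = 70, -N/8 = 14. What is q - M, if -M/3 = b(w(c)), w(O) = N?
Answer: 1151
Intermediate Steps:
N = -112 (N = -8*14 = -112)
c = -12/7 (c = -(4 + 2*4)/7 = -(4 + 8)/7 = -1/7*12 = -12/7 ≈ -1.7143)
w(O) = -112
b(Y) = -21 + Y (b(Y) = Y - 1*21 = Y - 21 = -21 + Y)
q = 1550 (q = 9/4 + (70 + 6121)/4 = 9/4 + (1/4)*6191 = 9/4 + 6191/4 = 1550)
M = 399 (M = -3*(-21 - 112) = -3*(-133) = 399)
q - M = 1550 - 1*399 = 1550 - 399 = 1151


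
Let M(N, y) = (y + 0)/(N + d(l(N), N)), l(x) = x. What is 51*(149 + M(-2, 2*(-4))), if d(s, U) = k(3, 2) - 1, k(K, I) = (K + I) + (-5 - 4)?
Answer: 53601/7 ≈ 7657.3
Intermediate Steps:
k(K, I) = -9 + I + K (k(K, I) = (I + K) - 9 = -9 + I + K)
d(s, U) = -5 (d(s, U) = (-9 + 2 + 3) - 1 = -4 - 1 = -5)
M(N, y) = y/(-5 + N) (M(N, y) = (y + 0)/(N - 5) = y/(-5 + N))
51*(149 + M(-2, 2*(-4))) = 51*(149 + (2*(-4))/(-5 - 2)) = 51*(149 - 8/(-7)) = 51*(149 - 8*(-⅐)) = 51*(149 + 8/7) = 51*(1051/7) = 53601/7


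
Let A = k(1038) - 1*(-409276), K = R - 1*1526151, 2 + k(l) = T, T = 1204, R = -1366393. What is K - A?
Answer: -3303022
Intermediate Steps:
k(l) = 1202 (k(l) = -2 + 1204 = 1202)
K = -2892544 (K = -1366393 - 1*1526151 = -1366393 - 1526151 = -2892544)
A = 410478 (A = 1202 - 1*(-409276) = 1202 + 409276 = 410478)
K - A = -2892544 - 1*410478 = -2892544 - 410478 = -3303022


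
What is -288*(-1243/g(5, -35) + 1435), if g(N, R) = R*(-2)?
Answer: -14285808/35 ≈ -4.0817e+5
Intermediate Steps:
g(N, R) = -2*R
-288*(-1243/g(5, -35) + 1435) = -288*(-1243/((-2*(-35))) + 1435) = -288*(-1243/70 + 1435) = -288*99207/70 = -14285808/35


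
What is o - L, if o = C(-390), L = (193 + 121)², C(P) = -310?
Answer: -98906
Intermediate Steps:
L = 98596 (L = 314² = 98596)
o = -310
o - L = -310 - 1*98596 = -310 - 98596 = -98906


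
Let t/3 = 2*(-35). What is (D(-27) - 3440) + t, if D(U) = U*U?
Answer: -2921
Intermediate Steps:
t = -210 (t = 3*(2*(-35)) = 3*(-70) = -210)
D(U) = U²
(D(-27) - 3440) + t = ((-27)² - 3440) - 210 = (729 - 3440) - 210 = -2711 - 210 = -2921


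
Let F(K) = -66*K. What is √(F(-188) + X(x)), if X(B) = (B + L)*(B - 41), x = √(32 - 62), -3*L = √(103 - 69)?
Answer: √(111402 + 123*√34 - 369*I*√30 - 6*I*√255)/3 ≈ 111.62 - 1.0536*I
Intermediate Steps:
L = -√34/3 (L = -√(103 - 69)/3 = -√34/3 ≈ -1.9437)
x = I*√30 (x = √(-30) = I*√30 ≈ 5.4772*I)
X(B) = (-41 + B)*(B - √34/3) (X(B) = (B - √34/3)*(B - 41) = (B - √34/3)*(-41 + B) = (-41 + B)*(B - √34/3))
√(F(-188) + X(x)) = √(-66*(-188) + ((I*√30)² - 41*I*√30 + 41*√34/3 - I*√30*√34/3)) = √(12408 + (-30 - 41*I*√30 + 41*√34/3 - 2*I*√255/3)) = √(12408 + (-30 + 41*√34/3 - 41*I*√30 - 2*I*√255/3)) = √(12378 + 41*√34/3 - 41*I*√30 - 2*I*√255/3)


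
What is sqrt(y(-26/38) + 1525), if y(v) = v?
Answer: 3*sqrt(61142)/19 ≈ 39.042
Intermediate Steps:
sqrt(y(-26/38) + 1525) = sqrt(-26/38 + 1525) = sqrt(-26*1/38 + 1525) = sqrt(-13/19 + 1525) = sqrt(28962/19) = 3*sqrt(61142)/19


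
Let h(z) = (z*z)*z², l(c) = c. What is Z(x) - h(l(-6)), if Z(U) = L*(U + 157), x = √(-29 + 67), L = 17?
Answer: 1373 + 17*√38 ≈ 1477.8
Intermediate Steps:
x = √38 ≈ 6.1644
h(z) = z⁴ (h(z) = z²*z² = z⁴)
Z(U) = 2669 + 17*U (Z(U) = 17*(U + 157) = 17*(157 + U) = 2669 + 17*U)
Z(x) - h(l(-6)) = (2669 + 17*√38) - 1*(-6)⁴ = (2669 + 17*√38) - 1*1296 = (2669 + 17*√38) - 1296 = 1373 + 17*√38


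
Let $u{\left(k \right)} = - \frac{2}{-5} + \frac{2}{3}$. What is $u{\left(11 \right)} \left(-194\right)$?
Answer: $- \frac{3104}{15} \approx -206.93$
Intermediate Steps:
$u{\left(k \right)} = \frac{16}{15}$ ($u{\left(k \right)} = \left(-2\right) \left(- \frac{1}{5}\right) + 2 \cdot \frac{1}{3} = \frac{2}{5} + \frac{2}{3} = \frac{16}{15}$)
$u{\left(11 \right)} \left(-194\right) = \frac{16}{15} \left(-194\right) = - \frac{3104}{15}$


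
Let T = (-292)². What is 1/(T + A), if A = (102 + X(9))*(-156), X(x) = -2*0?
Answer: 1/69352 ≈ 1.4419e-5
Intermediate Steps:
X(x) = 0
T = 85264
A = -15912 (A = (102 + 0)*(-156) = 102*(-156) = -15912)
1/(T + A) = 1/(85264 - 15912) = 1/69352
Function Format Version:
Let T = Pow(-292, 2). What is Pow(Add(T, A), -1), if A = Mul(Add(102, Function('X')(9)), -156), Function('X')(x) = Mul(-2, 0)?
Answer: Rational(1, 69352) ≈ 1.4419e-5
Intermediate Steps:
Function('X')(x) = 0
T = 85264
A = -15912 (A = Mul(Add(102, 0), -156) = Mul(102, -156) = -15912)
Pow(Add(T, A), -1) = Pow(Add(85264, -15912), -1) = Pow(69352, -1) = Rational(1, 69352)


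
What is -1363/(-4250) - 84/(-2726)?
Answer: 2036269/5792750 ≈ 0.35152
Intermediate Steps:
-1363/(-4250) - 84/(-2726) = -1363*(-1/4250) - 84*(-1/2726) = 1363/4250 + 42/1363 = 2036269/5792750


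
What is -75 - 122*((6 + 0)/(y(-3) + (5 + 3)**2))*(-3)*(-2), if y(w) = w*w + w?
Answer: -4821/35 ≈ -137.74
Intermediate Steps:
y(w) = w + w**2 (y(w) = w**2 + w = w + w**2)
-75 - 122*((6 + 0)/(y(-3) + (5 + 3)**2))*(-3)*(-2) = -75 - 122*((6 + 0)/(-3*(1 - 3) + (5 + 3)**2))*(-3)*(-2) = -75 - 122*(6/(-3*(-2) + 8**2))*(-3)*(-2) = -75 - 122*(6/(6 + 64))*(-3)*(-2) = -75 - 122*(6/70)*(-3)*(-2) = -75 - 122*(6*(1/70))*(-3)*(-2) = -75 - 122*(3/35)*(-3)*(-2) = -75 - (-1098)*(-2)/35 = -75 - 122*18/35 = -75 - 2196/35 = -4821/35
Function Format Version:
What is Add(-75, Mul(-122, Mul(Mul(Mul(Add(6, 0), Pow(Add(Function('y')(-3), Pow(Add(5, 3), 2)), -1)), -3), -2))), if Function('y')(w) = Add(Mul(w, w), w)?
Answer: Rational(-4821, 35) ≈ -137.74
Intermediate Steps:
Function('y')(w) = Add(w, Pow(w, 2)) (Function('y')(w) = Add(Pow(w, 2), w) = Add(w, Pow(w, 2)))
Add(-75, Mul(-122, Mul(Mul(Mul(Add(6, 0), Pow(Add(Function('y')(-3), Pow(Add(5, 3), 2)), -1)), -3), -2))) = Add(-75, Mul(-122, Mul(Mul(Mul(Add(6, 0), Pow(Add(Mul(-3, Add(1, -3)), Pow(Add(5, 3), 2)), -1)), -3), -2))) = Add(-75, Mul(-122, Mul(Mul(Mul(6, Pow(Add(Mul(-3, -2), Pow(8, 2)), -1)), -3), -2))) = Add(-75, Mul(-122, Mul(Mul(Mul(6, Pow(Add(6, 64), -1)), -3), -2))) = Add(-75, Mul(-122, Mul(Mul(Mul(6, Pow(70, -1)), -3), -2))) = Add(-75, Mul(-122, Mul(Mul(Mul(6, Rational(1, 70)), -3), -2))) = Add(-75, Mul(-122, Mul(Mul(Rational(3, 35), -3), -2))) = Add(-75, Mul(-122, Mul(Rational(-9, 35), -2))) = Add(-75, Mul(-122, Rational(18, 35))) = Add(-75, Rational(-2196, 35)) = Rational(-4821, 35)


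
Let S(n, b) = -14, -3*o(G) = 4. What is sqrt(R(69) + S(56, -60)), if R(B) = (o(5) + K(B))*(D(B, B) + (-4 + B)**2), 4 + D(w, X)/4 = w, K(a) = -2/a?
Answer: 2*I*sqrt(1531) ≈ 78.256*I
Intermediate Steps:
o(G) = -4/3 (o(G) = -1/3*4 = -4/3)
D(w, X) = -16 + 4*w
R(B) = (-4/3 - 2/B)*(-16 + (-4 + B)**2 + 4*B) (R(B) = (-4/3 - 2/B)*((-16 + 4*B) + (-4 + B)**2) = (-4/3 - 2/B)*(-16 + (-4 + B)**2 + 4*B))
sqrt(R(69) + S(56, -60)) = sqrt((8 - 4/3*69**2 + (10/3)*69) - 14) = sqrt((8 - 4/3*4761 + 230) - 14) = sqrt((8 - 6348 + 230) - 14) = sqrt(-6110 - 14) = sqrt(-6124) = 2*I*sqrt(1531)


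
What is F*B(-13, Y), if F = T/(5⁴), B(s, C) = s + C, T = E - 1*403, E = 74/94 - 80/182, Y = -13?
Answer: 3444288/205625 ≈ 16.750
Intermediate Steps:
E = 1487/4277 (E = 74*(1/94) - 80*1/182 = 37/47 - 40/91 = 1487/4277 ≈ 0.34767)
T = -1722144/4277 (T = 1487/4277 - 1*403 = 1487/4277 - 403 = -1722144/4277 ≈ -402.65)
B(s, C) = C + s
F = -1722144/2673125 (F = -1722144/(4277*(5⁴)) = -1722144/4277/625 = -1722144/4277*1/625 = -1722144/2673125 ≈ -0.64424)
F*B(-13, Y) = -1722144*(-13 - 13)/2673125 = -1722144/2673125*(-26) = 3444288/205625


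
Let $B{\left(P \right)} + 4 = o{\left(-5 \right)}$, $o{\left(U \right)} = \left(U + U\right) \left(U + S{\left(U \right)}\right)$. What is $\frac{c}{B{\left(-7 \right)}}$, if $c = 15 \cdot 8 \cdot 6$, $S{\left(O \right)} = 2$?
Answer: $\frac{360}{13} \approx 27.692$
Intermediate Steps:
$o{\left(U \right)} = 2 U \left(2 + U\right)$ ($o{\left(U \right)} = \left(U + U\right) \left(U + 2\right) = 2 U \left(2 + U\right)$)
$B{\left(P \right)} = 26$ ($B{\left(P \right)} = -4 + 2 \left(-5\right) \left(2 - 5\right) = -4 + 2 \left(-5\right) \left(-3\right) = -4 + 30 = 26$)
$c = 720$ ($c = 120 \cdot 6 = 720$)
$\frac{c}{B{\left(-7 \right)}} = \frac{720}{26} = 720 \cdot \frac{1}{26} = \frac{360}{13}$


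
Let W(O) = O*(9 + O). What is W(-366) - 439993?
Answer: -309331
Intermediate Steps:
W(-366) - 439993 = -366*(9 - 366) - 439993 = -366*(-357) - 439993 = 130662 - 439993 = -309331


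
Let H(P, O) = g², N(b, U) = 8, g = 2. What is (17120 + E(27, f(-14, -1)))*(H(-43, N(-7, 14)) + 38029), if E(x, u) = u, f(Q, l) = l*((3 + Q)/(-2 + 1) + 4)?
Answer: 650554465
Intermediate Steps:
f(Q, l) = l*(1 - Q) (f(Q, l) = l*((3 + Q)/(-1) + 4) = l*((3 + Q)*(-1) + 4) = l*((-3 - Q) + 4) = l*(1 - Q))
H(P, O) = 4 (H(P, O) = 2² = 4)
(17120 + E(27, f(-14, -1)))*(H(-43, N(-7, 14)) + 38029) = (17120 - (1 - 1*(-14)))*(4 + 38029) = (17120 - (1 + 14))*38033 = (17120 - 1*15)*38033 = (17120 - 15)*38033 = 17105*38033 = 650554465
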